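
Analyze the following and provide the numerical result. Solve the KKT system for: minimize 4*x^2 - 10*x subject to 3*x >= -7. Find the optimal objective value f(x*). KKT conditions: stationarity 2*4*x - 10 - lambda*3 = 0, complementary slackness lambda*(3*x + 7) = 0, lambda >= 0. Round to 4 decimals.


Step 1: Try lambda = 0 (constraint inactive).
Stationarity: 2*4*x - 10 = 0
x* = 10/(2*4) = 1.25
Check constraint: 3*1.25 = 3.75 >= -7 -- satisfied.
Step 2: Compute optimal value.
f(x*) = 4*1.25^2 - 10*1.25 = -6.25


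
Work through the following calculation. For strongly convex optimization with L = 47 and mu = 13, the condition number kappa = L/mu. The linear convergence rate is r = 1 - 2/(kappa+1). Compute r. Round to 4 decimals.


Step 1: Compute the condition number.
kappa = L/mu = 47/13 = 3.6154
Step 2: Compute the convergence rate.
r = 1 - 2/(kappa + 1) = 1 - 2*mu/(L + mu) = (L - mu)/(L + mu) = 34/60 = 0.5667


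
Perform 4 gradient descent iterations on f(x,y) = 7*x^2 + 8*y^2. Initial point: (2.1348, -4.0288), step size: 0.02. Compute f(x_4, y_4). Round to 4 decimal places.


Gradient descent on f(x,y) = 7*x^2 + 8*y^2.
Starting point: (2.1348, -4.0288), alpha = 0.02
Step 1: grad_x = 2*7*2.1348 = 29.8872, grad_y = 2*8*-4.0288 = -64.4608
  x_1 = 2.1348 - 0.02*29.8872 = 1.5371
  y_1 = -4.0288 - 0.02*-64.4608 = -2.7396
Step 2: grad_x = 2*7*1.5371 = 21.5188, grad_y = 2*8*-2.7396 = -43.8333
  x_2 = 1.5371 - 0.02*21.5188 = 1.1067
  y_2 = -2.7396 - 0.02*-43.8333 = -1.8629
Step 3: grad_x = 2*7*1.1067 = 15.4935, grad_y = 2*8*-1.8629 = -29.8067
  x_3 = 1.1067 - 0.02*15.4935 = 0.7968
  y_3 = -1.8629 - 0.02*-29.8067 = -1.2668
Step 4: grad_x = 2*7*0.7968 = 11.1553, grad_y = 2*8*-1.2668 = -20.2685
  x_4 = 0.7968 - 0.02*11.1553 = 0.5737
  y_4 = -1.2668 - 0.02*-20.2685 = -0.8614
f(0.5737, -0.8614) = 7*0.5737^2 + 8*(-0.8614)^2 = 8.2402


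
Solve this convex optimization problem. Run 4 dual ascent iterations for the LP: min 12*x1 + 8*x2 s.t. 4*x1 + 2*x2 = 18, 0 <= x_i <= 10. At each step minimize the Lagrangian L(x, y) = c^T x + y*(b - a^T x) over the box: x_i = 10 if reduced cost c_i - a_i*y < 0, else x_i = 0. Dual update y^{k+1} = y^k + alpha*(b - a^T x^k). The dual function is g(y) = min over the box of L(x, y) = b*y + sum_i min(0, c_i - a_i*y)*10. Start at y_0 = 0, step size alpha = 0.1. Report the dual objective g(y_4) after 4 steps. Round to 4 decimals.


Dual ascent for LP: min 12*x1 + 8*x2, 4*x1 + 2*x2 = 18, 0 <= x_i <= 10
Step 1: y^k = 0.0, reduced costs: (12.0, 8.0)
  x^k = (0.0, 0.0), subgradient = b - a^T x = 18.0
  y^{k+1} = 0.0 + 0.1*18.0 = 1.8
Step 2: y^k = 1.8, reduced costs: (4.8, 4.4)
  x^k = (0.0, 0.0), subgradient = b - a^T x = 18.0
  y^{k+1} = 1.8 + 0.1*18.0 = 3.6
Step 3: y^k = 3.6, reduced costs: (-2.4, 0.8)
  x^k = (10.0, 0.0), subgradient = b - a^T x = -22.0
  y^{k+1} = 3.6 + 0.1*-22.0 = 1.4
Step 4: y^k = 1.4, reduced costs: (6.4, 5.2)
  x^k = (0.0, 0.0), subgradient = b - a^T x = 18.0
  y^{k+1} = 1.4 + 0.1*18.0 = 3.2
Dual objective at y_4 = 3.2: reduced costs (-0.8, 1.6), box minimizer x = (10.0, 0.0)
g(y_4) = b*y + (c1 - a1*y)*x1 + (c2 - a2*y)*x2 = 18*3.2 + (-0.8)*10.0 + 1.6*0.0 = 57.6 - 8.0 + 0.0 = 49.6


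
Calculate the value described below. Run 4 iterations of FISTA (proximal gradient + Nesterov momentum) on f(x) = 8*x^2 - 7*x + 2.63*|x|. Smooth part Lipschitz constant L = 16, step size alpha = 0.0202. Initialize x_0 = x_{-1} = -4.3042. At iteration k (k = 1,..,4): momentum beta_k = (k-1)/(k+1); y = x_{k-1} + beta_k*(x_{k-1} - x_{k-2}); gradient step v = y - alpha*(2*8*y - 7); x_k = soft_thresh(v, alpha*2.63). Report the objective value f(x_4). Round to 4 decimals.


FISTA on f(x) = 8*x^2 - 7*x + 2.63*|x|
L = 16, alpha = 0.0202
Iteration 1: beta = 0.0, y = -4.3042 + 0.0*(-4.3042 + 4.3042) = -4.3042
  grad(y) = -75.8672, v = y - alpha*grad = -2.7717
  prox(v) = soft_thresh(-2.7717, 0.0531) = -2.7186
Iteration 2: beta = 0.3333, y = -2.7186 + 0.3333*(-2.7186 + 4.3042) = -2.19
  grad(y) = -42.0401, v = y - alpha*grad = -1.3408
  prox(v) = soft_thresh(-1.3408, 0.0531) = -1.2877
Iteration 3: beta = 0.5, y = -1.2877 + 0.5*(-1.2877 + 2.7186) = -0.5722
  grad(y) = -16.1557, v = y - alpha*grad = -0.2459
  prox(v) = soft_thresh(-0.2459, 0.0531) = -0.1928
Iteration 4: beta = 0.6, y = -0.1928 + 0.6*(-0.1928 + 1.2877) = 0.4642
  grad(y) = 0.427, v = y - alpha*grad = 0.4556
  prox(v) = soft_thresh(0.4556, 0.0531) = 0.4024
f(x_4) = 8*0.4024^2 - 7*0.4024 + 2.63*|0.4024| = -0.463


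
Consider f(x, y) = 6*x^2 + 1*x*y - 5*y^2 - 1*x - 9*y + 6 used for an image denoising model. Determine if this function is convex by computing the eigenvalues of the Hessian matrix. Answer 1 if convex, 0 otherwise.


The Hessian of f(x,y) = 6*x^2 + 1*x*y - 5*y^2 - 1*x - 9*y + 6 is:
H = [[12, 1], [1, -10]]
Trace = 12 - 10 = 2
Determinant = 12*-10 - (1)^2 = -121
Discriminant = (2)^2 - 4*-121 = 488.0
Eigenvalues: lambda_1 = -10.0454, lambda_2 = 12.0454
The function is not convex.

0


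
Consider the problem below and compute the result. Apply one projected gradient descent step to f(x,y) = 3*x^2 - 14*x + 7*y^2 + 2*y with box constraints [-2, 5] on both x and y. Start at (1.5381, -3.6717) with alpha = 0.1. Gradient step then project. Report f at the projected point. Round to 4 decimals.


Step 1: Compute gradient at (1.5381, -3.6717).
grad_x = 2*3*1.5381 - 14 = -4.7714
grad_y = 2*7*-3.6717 + 2 = -49.4038
Step 2: Gradient step.
x_raw = 1.5381 - 0.1*-4.7714 = 2.0152
y_raw = -3.6717 - 0.1*-49.4038 = 1.2687
Step 3: Project onto [-2, 5].
x_proj = clip(2.0152) = 2.0152
y_proj = clip(1.2687) = 1.2687
Step 4: Evaluate f.
f(2.0152, 1.2687) = -2.2256


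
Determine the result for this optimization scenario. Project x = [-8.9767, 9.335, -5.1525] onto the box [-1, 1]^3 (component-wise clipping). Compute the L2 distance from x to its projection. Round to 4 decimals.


Project each component onto [-1, 1].
clip(-8.9767) = -1.0, clip(9.335) = 1.0, clip(-5.1525) = -1.0
Projection = [-1.0, 1.0, -1.0]
Squared diffs: [63.6277, 69.4722, 17.2433]
Distance = sqrt(150.3432) = 12.2615


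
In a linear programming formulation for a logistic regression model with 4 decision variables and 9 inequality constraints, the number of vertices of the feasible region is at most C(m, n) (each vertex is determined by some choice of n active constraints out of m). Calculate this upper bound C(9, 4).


Each vertex corresponds to some choice of n active constraints out of m, so the number of vertices is at most C(m, n) = m! / (n!(m-n)!).
m = 9, n = 4
Numerator: 9 * 8 * 7 * 6
Denominator: 4! = 24
C(9, 4) = 126


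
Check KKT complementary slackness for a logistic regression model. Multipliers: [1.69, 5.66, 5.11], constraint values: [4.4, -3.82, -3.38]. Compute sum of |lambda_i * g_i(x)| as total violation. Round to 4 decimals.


KKT complementary slackness check:
lambda_1 * g_1 = 1.69 * 4.4 = 7.436
lambda_2 * g_2 = 5.66 * -3.82 = -21.6212
lambda_3 * g_3 = 5.11 * -3.38 = -17.2718
Total violation = 7.436 + 21.6212 + 17.2718 = 46.329


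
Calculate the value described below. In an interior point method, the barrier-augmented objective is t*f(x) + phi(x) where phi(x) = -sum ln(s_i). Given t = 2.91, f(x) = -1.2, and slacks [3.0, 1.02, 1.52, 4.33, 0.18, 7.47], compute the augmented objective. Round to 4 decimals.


Step 1: Compute log-barrier.
ln values: [1.0986, 0.0198, 0.4187, 1.4656, -1.7148, 2.0109]
phi = -(1.0986 + 0.0198 + 0.4187 + 1.4656 - 1.7148 + 2.0109) = -3.2988
Step 2: Compute augmented objective.
t*f(x) = 2.91*-1.2 = -3.492
Total = -3.492 - 3.2988 = -6.7908


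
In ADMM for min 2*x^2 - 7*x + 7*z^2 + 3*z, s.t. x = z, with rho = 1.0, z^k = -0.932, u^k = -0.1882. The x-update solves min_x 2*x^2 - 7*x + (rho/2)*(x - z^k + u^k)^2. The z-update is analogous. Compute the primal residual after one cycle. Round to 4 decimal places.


ADMM iteration with rho = 1.0, z^k = -0.932, u^k = -0.1882
Step 1: x-update.
Minimize 2*x^2 - 7*x + (1.0/2)*(x + 0.932 - 0.1882)^2
FOC: (2*2 + 1.0)*x = 7 + 1.0*(-0.932 + 0.1882)
x^{k+1} = 1.2512
Step 2: z-update.
Minimize 7*z^2 + 3*z + (1.0/2)*(1.2512 - z - 0.1882)^2
FOC: (2*7 + 1.0)*z = -3 + 1.0*(1.2512 - 0.1882)
z^{k+1} = -0.1291
Step 3: u-update.
u^{k+1} = -0.1882 + 1.2512 + 0.1291 = 1.1922
Step 4: Primal residual = |1.2512 + 0.1291| = 1.3804


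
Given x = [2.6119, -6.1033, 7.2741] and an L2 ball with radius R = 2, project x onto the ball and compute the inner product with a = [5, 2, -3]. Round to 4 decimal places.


Step 1: Compute ||x|| (intermediates to 6 decimals).
||x|| = sqrt(2.6119^2 + (-6.1033)^2 + 7.2741^2) = 9.848087
Step 2: Project.
Since ||x|| > R, scale = R/||x|| = 2/9.848087 = 0.203085, proj(x) = scale * x
proj(x) = [0.530438, -1.239489, 1.477261]
Step 3: Dot product.
a^T * proj(x) = 5*0.530438 + 2*(-1.239489) - 3*1.477261 = -4.2586


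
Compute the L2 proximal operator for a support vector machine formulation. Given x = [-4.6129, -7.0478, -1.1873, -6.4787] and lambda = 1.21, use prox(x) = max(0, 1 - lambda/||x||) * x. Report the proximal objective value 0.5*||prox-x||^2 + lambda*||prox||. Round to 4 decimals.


Step 1: Compute ||x||.
||x|| = 10.6927
Step 2: Compute scaling factor.
scale = max(0, 1 - 1.21/10.6927) = 0.8868
Step 3: prox(x) = [-4.0909, -6.2503, -1.0529, -5.7456]
||prox(x)|| = 9.4827
Step 4: Proximal objective.
0.5*||prox-x||^2 = 0.7321
lambda*||prox|| = 11.4741
Total = 12.2061


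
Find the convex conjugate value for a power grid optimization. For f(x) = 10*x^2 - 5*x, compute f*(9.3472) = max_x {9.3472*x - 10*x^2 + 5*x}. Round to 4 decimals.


f*(y) = sup_x {y*x - a*x^2 - b*x} = sup_x {(y-b)*x - a*x^2}
FOC: (y - b) - 2a*x = 0 => x* = (y - b)/(2a)
x* = (9.3472 + 5)/(2*10) = 0.7174
f*(9.3472) = (y-b)^2/(4a) = (9.3472 + 5)^2/(4*10)
= 205.8421/40 = 5.1461


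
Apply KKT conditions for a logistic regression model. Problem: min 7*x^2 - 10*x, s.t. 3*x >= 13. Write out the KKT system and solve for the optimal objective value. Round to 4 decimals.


Step 1: Try lambda = 0 (constraint inactive).
x_unc = 10/(2*7) = 0.7143
Check: 3*0.7143 = 2.1429 < 13 -- violated!
Step 2: Constraint must be active: 3*x = 13
x* = 13/3 = 4.3333 (rounded; the exact value 13/3 is used below)
lambda = (2*7*(13/3) - 10)/3 = 16.8889
Step 3: Compute optimal value.
f(x*) = 7*(13/3)^2 - 10*(13/3) = 88.1111


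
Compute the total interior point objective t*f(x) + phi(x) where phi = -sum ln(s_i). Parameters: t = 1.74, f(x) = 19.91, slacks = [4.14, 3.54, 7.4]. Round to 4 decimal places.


Step 1: Compute log-barrier.
ln values: [1.4207, 1.2641, 2.0015]
phi = -(1.4207 + 1.2641 + 2.0015) = -4.6863
Step 2: Compute augmented objective.
t*f(x) = 1.74*19.91 = 34.6434
Total = 34.6434 - 4.6863 = 29.9571


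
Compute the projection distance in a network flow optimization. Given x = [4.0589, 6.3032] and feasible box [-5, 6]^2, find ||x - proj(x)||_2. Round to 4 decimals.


Project each component onto [-5, 6].
clip(4.0589) = 4.0589, clip(6.3032) = 6.0
Projection = [4.0589, 6.0]
Squared diffs: [0.0, 0.0919]
Distance = sqrt(0.0919) = 0.3032


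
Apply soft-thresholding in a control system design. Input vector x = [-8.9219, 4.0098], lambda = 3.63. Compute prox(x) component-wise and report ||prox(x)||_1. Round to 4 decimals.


Soft-thresholding with lambda = 3.63:
prox(-8.9219) = sign(-8.9219)*max(|-8.9219| - 3.63, 0) = -5.2919
prox(4.0098) = sign(4.0098)*max(|4.0098| - 3.63, 0) = 0.3798
prox(x) = [-5.2919, 0.3798]
||prox(x)||_1 = 5.2919 + 0.3798 = 5.6717


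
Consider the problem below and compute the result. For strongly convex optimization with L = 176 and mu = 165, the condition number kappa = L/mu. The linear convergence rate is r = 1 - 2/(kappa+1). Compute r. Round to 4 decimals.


Step 1: Compute the condition number.
kappa = L/mu = 176/165 = 1.0667
Step 2: Compute the convergence rate.
r = 1 - 2/(kappa + 1) = 1 - 2*mu/(L + mu) = (L - mu)/(L + mu) = 11/341 = 0.0323


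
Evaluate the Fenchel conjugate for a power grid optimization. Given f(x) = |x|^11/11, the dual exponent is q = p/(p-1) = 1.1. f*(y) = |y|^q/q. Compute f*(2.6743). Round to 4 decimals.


The conjugate exponent q satisfies 1/p + 1/q = 1.
p = 11, so q = 11/(11 - 1) = 1.1
|y|^q = 2.6743^1.1 = 2.9507
f*(2.6743) = 2.9507 / 1.1 = 2.6825


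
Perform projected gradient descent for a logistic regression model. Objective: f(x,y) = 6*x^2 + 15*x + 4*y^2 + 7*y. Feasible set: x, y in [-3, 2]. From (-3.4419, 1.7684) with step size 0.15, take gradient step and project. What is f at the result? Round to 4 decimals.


Step 1: Compute gradient at (-3.4419, 1.7684).
grad_x = 2*6*-3.4419 + 15 = -26.3028
grad_y = 2*4*1.7684 + 7 = 21.1472
Step 2: Gradient step.
x_raw = -3.4419 - 0.15*-26.3028 = 0.5035
y_raw = 1.7684 - 0.15*21.1472 = -1.4037
Step 3: Project onto [-3, 2].
x_proj = clip(0.5035) = 0.5035
y_proj = clip(-1.4037) = -1.4037
Step 4: Evaluate f.
f(0.5035, -1.4037) = 7.1295


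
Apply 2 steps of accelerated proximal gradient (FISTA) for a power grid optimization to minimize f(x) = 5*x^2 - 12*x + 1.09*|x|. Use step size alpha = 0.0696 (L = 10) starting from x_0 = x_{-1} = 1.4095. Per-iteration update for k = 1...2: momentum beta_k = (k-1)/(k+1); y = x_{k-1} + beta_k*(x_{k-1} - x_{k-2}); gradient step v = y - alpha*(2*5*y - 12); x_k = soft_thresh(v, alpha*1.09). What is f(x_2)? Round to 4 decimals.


FISTA on f(x) = 5*x^2 - 12*x + 1.09*|x|
L = 10, alpha = 0.0696
Iteration 1: beta = 0.0, y = 1.4095 + 0.0*(1.4095 - 1.4095) = 1.4095
  grad(y) = 2.095, v = y - alpha*grad = 1.2637
  prox(v) = soft_thresh(1.2637, 0.0759) = 1.1878
Iteration 2: beta = 0.3333, y = 1.1878 + 0.3333*(1.1878 - 1.4095) = 1.1139
  grad(y) = -0.8607, v = y - alpha*grad = 1.1738
  prox(v) = soft_thresh(1.1738, 0.0759) = 1.098
f(x_2) = 5*1.098^2 - 12*1.098 + 1.09*|1.098| = -5.9512


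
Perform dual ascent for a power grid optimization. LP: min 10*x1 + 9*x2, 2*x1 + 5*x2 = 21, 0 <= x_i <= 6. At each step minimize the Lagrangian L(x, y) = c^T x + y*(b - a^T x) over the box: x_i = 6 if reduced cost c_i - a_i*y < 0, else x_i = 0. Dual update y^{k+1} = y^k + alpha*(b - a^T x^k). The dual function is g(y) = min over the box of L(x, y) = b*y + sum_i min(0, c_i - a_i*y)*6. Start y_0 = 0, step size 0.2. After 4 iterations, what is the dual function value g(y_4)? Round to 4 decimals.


Dual ascent for LP: min 10*x1 + 9*x2, 2*x1 + 5*x2 = 21, 0 <= x_i <= 6
Step 1: y^k = 0.0, reduced costs: (10.0, 9.0)
  x^k = (0.0, 0.0), subgradient = b - a^T x = 21.0
  y^{k+1} = 0.0 + 0.2*21.0 = 4.2
Step 2: y^k = 4.2, reduced costs: (1.6, -12.0)
  x^k = (0.0, 6.0), subgradient = b - a^T x = -9.0
  y^{k+1} = 4.2 + 0.2*-9.0 = 2.4
Step 3: y^k = 2.4, reduced costs: (5.2, -3.0)
  x^k = (0.0, 6.0), subgradient = b - a^T x = -9.0
  y^{k+1} = 2.4 + 0.2*-9.0 = 0.6
Step 4: y^k = 0.6, reduced costs: (8.8, 6.0)
  x^k = (0.0, 0.0), subgradient = b - a^T x = 21.0
  y^{k+1} = 0.6 + 0.2*21.0 = 4.8
Dual objective at y_4 = 4.8: reduced costs (0.4, -15.0), box minimizer x = (0.0, 6.0)
g(y_4) = b*y + (c1 - a1*y)*x1 + (c2 - a2*y)*x2 = 21*4.8 + 0.4*0.0 + (-15.0)*6.0 = 100.8 + 0.0 - 90.0 = 10.8


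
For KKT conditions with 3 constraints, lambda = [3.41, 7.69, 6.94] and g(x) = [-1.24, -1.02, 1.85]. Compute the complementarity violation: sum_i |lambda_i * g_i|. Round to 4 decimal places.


KKT complementary slackness check:
lambda_1 * g_1 = 3.41 * -1.24 = -4.2284
lambda_2 * g_2 = 7.69 * -1.02 = -7.8438
lambda_3 * g_3 = 6.94 * 1.85 = 12.839
Total violation = 4.2284 + 7.8438 + 12.839 = 24.9112


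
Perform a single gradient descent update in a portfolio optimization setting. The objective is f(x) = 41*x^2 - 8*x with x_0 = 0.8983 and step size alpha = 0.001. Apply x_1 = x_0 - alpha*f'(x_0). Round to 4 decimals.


We compute the gradient at x_0 and apply the update.
f'(x) = 82*x - 8
f'(0.8983) = 82*0.8983 - 8 = 65.6606
x_1 = 0.8983 - 0.001*65.6606 = 0.8326


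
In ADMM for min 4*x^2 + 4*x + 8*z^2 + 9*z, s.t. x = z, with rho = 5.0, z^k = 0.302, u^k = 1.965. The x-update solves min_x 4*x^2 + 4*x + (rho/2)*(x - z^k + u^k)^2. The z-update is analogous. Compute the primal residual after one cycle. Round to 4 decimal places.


ADMM iteration with rho = 5.0, z^k = 0.302, u^k = 1.965
Step 1: x-update.
Minimize 4*x^2 + 4*x + (5.0/2)*(x - 0.302 + 1.965)^2
FOC: (2*4 + 5.0)*x = -4 + 5.0*(0.302 - 1.965)
x^{k+1} = -0.9473
Step 2: z-update.
Minimize 8*z^2 + 9*z + (5.0/2)*(-0.9473 - z + 1.965)^2
FOC: (2*8 + 5.0)*z = -9 + 5.0*(-0.9473 + 1.965)
z^{k+1} = -0.1863
Step 3: u-update.
u^{k+1} = 1.965 - 0.9473 + 0.1863 = 1.204
Step 4: Primal residual = |-0.9473 + 0.1863| = 0.761


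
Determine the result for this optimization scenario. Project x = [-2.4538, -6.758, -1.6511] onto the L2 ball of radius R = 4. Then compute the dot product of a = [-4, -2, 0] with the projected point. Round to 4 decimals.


Step 1: Compute ||x|| (intermediates to 6 decimals).
||x|| = sqrt((-2.4538)^2 + (-6.758)^2 + (-1.6511)^2) = 7.376844
Step 2: Project.
Since ||x|| > R, scale = R/||x|| = 4/7.376844 = 0.542237, proj(x) = scale * x
proj(x) = [-1.330541, -3.664438, -0.895288]
Step 3: Dot product.
a^T * proj(x) = -4*(-1.330541) - 2*(-3.664438) + 0*(-0.895288) = 12.651


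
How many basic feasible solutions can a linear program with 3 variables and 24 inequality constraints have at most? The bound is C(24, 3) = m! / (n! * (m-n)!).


Each vertex corresponds to some choice of n active constraints out of m, so the number of vertices is at most C(m, n) = m! / (n!(m-n)!).
m = 24, n = 3
Numerator: 24 * 23 * 22
Denominator: 3! = 6
C(24, 3) = 2024


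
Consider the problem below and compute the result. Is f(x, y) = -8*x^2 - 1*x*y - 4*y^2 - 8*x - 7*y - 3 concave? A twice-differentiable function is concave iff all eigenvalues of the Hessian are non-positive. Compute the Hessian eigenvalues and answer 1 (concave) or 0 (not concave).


The Hessian of f(x,y) = -8*x^2 - 1*x*y - 4*y^2 - 8*x - 7*y - 3 is:
H = [[-16, -1], [-1, -8]]
Trace = -16 - 8 = -24
Determinant = -16*-8 - (-1)^2 = 127
Discriminant = (-24)^2 - 4*127 = 68.0
Eigenvalues: lambda_1 = -16.1231, lambda_2 = -7.8769
The function is concave.

1


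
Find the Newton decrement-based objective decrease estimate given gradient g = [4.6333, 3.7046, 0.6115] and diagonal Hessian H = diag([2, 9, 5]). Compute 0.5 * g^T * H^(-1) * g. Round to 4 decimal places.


Step 1: H is diagonal, so H^(-1) * g = [2.3167, 0.4116, 0.1223].
Step 2: g^T H^(-1) g = sum_i g_i^2 / H_ii
  = (4.6333)^2/2 + (3.7046)^2/9 + (0.6115)^2/5
  = 10.7337 + 1.5249 + 0.0748 = 12.3334
Step 3: Objective decrease = 0.5 * g^T H^(-1) g = 6.1667


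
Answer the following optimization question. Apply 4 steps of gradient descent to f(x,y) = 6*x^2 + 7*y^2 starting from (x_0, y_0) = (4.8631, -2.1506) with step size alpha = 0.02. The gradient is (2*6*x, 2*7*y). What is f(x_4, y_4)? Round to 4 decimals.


Gradient descent on f(x,y) = 6*x^2 + 7*y^2.
Starting point: (4.8631, -2.1506), alpha = 0.02
Step 1: grad_x = 2*6*4.8631 = 58.3572, grad_y = 2*7*-2.1506 = -30.1084
  x_1 = 4.8631 - 0.02*58.3572 = 3.696
  y_1 = -2.1506 - 0.02*-30.1084 = -1.5484
Step 2: grad_x = 2*6*3.696 = 44.3515, grad_y = 2*7*-1.5484 = -21.678
  x_2 = 3.696 - 0.02*44.3515 = 2.8089
  y_2 = -1.5484 - 0.02*-21.678 = -1.1149
Step 3: grad_x = 2*6*2.8089 = 33.7071, grad_y = 2*7*-1.1149 = -15.6082
  x_3 = 2.8089 - 0.02*33.7071 = 2.1348
  y_3 = -1.1149 - 0.02*-15.6082 = -0.8027
Step 4: grad_x = 2*6*2.1348 = 25.6174, grad_y = 2*7*-0.8027 = -11.2379
  x_4 = 2.1348 - 0.02*25.6174 = 1.6224
  y_4 = -0.8027 - 0.02*-11.2379 = -0.5779
f(1.6224, -0.5779) = 6*1.6224^2 + 7*(-0.5779)^2 = 18.132


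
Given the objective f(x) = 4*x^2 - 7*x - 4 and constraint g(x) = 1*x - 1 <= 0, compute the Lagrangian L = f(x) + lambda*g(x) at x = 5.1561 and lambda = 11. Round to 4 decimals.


Step 1: Evaluate f(x).
f(5.1561) = 4*5.1561^2 - 7*5.1561 - 4 = 66.2488
Step 2: Evaluate g(x).
g(5.1561) = 1*5.1561 - 1 = 4.1561
Step 3: Compute Lagrangian.
L = 66.2488 + 11*4.1561 = 111.9659


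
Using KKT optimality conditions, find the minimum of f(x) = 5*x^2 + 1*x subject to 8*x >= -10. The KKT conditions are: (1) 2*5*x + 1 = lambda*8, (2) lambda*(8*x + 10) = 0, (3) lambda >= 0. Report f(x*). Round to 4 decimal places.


Step 1: Try lambda = 0 (constraint inactive).
Stationarity: 2*5*x + 1 = 0
x* = -1/(2*5) = -0.1
Check constraint: 8*-0.1 = -0.8 >= -10 -- satisfied.
Step 2: Compute optimal value.
f(x*) = 5*(-0.1)^2 + 1*(-0.1) = -0.05


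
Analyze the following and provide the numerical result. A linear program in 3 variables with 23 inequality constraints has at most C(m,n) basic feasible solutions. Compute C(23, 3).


Each vertex corresponds to some choice of n active constraints out of m, so the number of vertices is at most C(m, n) = m! / (n!(m-n)!).
m = 23, n = 3
Numerator: 23 * 22 * 21
Denominator: 3! = 6
C(23, 3) = 1771


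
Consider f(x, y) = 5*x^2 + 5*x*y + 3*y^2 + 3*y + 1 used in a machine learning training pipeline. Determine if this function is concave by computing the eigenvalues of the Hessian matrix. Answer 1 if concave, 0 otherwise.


The Hessian of f(x,y) = 5*x^2 + 5*x*y + 3*y^2 + 3*y + 1 is:
H = [[10, 5], [5, 6]]
Trace = 10 + 6 = 16
Determinant = 10*6 - (5)^2 = 35
Discriminant = (16)^2 - 4*35 = 116.0
Eigenvalues: lambda_1 = 2.6148, lambda_2 = 13.3852
The function is not concave.

0


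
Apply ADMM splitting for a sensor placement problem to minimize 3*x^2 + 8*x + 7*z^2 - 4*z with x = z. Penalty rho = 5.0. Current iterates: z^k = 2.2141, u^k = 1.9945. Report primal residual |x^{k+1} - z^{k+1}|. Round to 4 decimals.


ADMM iteration with rho = 5.0, z^k = 2.2141, u^k = 1.9945
Step 1: x-update.
Minimize 3*x^2 + 8*x + (5.0/2)*(x - 2.2141 + 1.9945)^2
FOC: (2*3 + 5.0)*x = -8 + 5.0*(2.2141 - 1.9945)
x^{k+1} = -0.6275
Step 2: z-update.
Minimize 7*z^2 - 4*z + (5.0/2)*(-0.6275 - z + 1.9945)^2
FOC: (2*7 + 5.0)*z = 4 + 5.0*(-0.6275 + 1.9945)
z^{k+1} = 0.5703
Step 3: u-update.
u^{k+1} = 1.9945 - 0.6275 - 0.5703 = 0.7968
Step 4: Primal residual = |-0.6275 - 0.5703| = 1.1977


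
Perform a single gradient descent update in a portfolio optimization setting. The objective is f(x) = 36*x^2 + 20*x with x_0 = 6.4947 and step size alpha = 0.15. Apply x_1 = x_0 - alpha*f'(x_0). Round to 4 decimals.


We compute the gradient at x_0 and apply the update.
f'(x) = 72*x + 20
f'(6.4947) = 72*6.4947 + 20 = 487.6184
x_1 = 6.4947 - 0.15*487.6184 = -66.6481


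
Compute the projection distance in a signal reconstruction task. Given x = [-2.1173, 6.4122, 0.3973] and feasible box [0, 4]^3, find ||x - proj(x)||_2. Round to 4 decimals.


Project each component onto [0, 4].
clip(-2.1173) = 0.0, clip(6.4122) = 4.0, clip(0.3973) = 0.3973
Projection = [0.0, 4.0, 0.3973]
Squared diffs: [4.483, 5.8187, 0.0]
Distance = sqrt(10.3017) = 3.2096


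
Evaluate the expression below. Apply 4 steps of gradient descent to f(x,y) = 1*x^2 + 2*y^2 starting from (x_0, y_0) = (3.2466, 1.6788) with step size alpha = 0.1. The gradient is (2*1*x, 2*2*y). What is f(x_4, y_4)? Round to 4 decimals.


Gradient descent on f(x,y) = 1*x^2 + 2*y^2.
Starting point: (3.2466, 1.6788), alpha = 0.1
Step 1: grad_x = 2*1*3.2466 = 6.4932, grad_y = 2*2*1.6788 = 6.7152
  x_1 = 3.2466 - 0.1*6.4932 = 2.5973
  y_1 = 1.6788 - 0.1*6.7152 = 1.0073
Step 2: grad_x = 2*1*2.5973 = 5.1946, grad_y = 2*2*1.0073 = 4.0291
  x_2 = 2.5973 - 0.1*5.1946 = 2.0778
  y_2 = 1.0073 - 0.1*4.0291 = 0.6044
Step 3: grad_x = 2*1*2.0778 = 4.1556, grad_y = 2*2*0.6044 = 2.4175
  x_3 = 2.0778 - 0.1*4.1556 = 1.6623
  y_3 = 0.6044 - 0.1*2.4175 = 0.3626
Step 4: grad_x = 2*1*1.6623 = 3.3245, grad_y = 2*2*0.3626 = 1.4505
  x_4 = 1.6623 - 0.1*3.3245 = 1.3298
  y_4 = 0.3626 - 0.1*1.4505 = 0.2176
f(1.3298, 0.2176) = 1*1.3298^2 + 2*0.2176^2 = 1.8631


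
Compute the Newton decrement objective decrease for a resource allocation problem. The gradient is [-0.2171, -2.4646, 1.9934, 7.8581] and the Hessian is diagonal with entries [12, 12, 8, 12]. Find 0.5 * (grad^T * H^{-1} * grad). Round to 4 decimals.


Step 1: H is diagonal, so H^(-1) * g = [-0.0181, -0.2054, 0.2492, 0.6548].
Step 2: g^T H^(-1) g = sum_i g_i^2 / H_ii
  = (-0.2171)^2/12 + (-2.4646)^2/12 + (1.9934)^2/8 + (7.8581)^2/12
  = 0.0039 + 0.5062 + 0.4967 + 5.1458 = 6.1526
Step 3: Objective decrease = 0.5 * g^T H^(-1) g = 3.0763


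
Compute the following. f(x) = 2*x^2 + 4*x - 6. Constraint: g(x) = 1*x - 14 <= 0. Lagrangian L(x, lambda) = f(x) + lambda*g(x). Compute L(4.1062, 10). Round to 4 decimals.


Step 1: Evaluate f(x).
f(4.1062) = 2*4.1062^2 + 4*4.1062 - 6 = 44.1466
Step 2: Evaluate g(x).
g(4.1062) = 1*4.1062 - 14 = -9.8938
Step 3: Compute Lagrangian.
L = 44.1466 + 10*-9.8938 = -54.7914


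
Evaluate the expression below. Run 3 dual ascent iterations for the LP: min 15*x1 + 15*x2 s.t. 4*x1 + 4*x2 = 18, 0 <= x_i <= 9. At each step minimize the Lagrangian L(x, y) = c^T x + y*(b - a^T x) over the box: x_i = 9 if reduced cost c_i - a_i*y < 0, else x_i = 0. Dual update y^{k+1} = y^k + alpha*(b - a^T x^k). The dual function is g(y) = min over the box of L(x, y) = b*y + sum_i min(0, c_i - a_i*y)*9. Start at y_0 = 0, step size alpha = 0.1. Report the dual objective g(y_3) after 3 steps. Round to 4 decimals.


Dual ascent for LP: min 15*x1 + 15*x2, 4*x1 + 4*x2 = 18, 0 <= x_i <= 9
Step 1: y^k = 0.0, reduced costs: (15.0, 15.0)
  x^k = (0.0, 0.0), subgradient = b - a^T x = 18.0
  y^{k+1} = 0.0 + 0.1*18.0 = 1.8
Step 2: y^k = 1.8, reduced costs: (7.8, 7.8)
  x^k = (0.0, 0.0), subgradient = b - a^T x = 18.0
  y^{k+1} = 1.8 + 0.1*18.0 = 3.6
Step 3: y^k = 3.6, reduced costs: (0.6, 0.6)
  x^k = (0.0, 0.0), subgradient = b - a^T x = 18.0
  y^{k+1} = 3.6 + 0.1*18.0 = 5.4
Dual objective at y_3 = 5.4: reduced costs (-6.6, -6.6), box minimizer x = (9.0, 9.0)
g(y_3) = b*y + (c1 - a1*y)*x1 + (c2 - a2*y)*x2 = 18*5.4 + (-6.6)*9.0 + (-6.6)*9.0 = 97.2 - 59.4 - 59.4 = -21.6


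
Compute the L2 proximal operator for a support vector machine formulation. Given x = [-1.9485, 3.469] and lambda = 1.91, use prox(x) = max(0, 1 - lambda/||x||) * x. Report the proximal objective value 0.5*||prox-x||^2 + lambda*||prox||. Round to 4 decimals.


Step 1: Compute ||x||.
||x|| = 3.9788
Step 2: Compute scaling factor.
scale = max(0, 1 - 1.91/3.9788) = 0.52
Step 3: prox(x) = [-1.0131, 1.8037]
||prox(x)|| = 2.0688
Step 4: Proximal objective.
0.5*||prox-x||^2 = 1.8241
lambda*||prox|| = 3.9514
Total = 5.7754


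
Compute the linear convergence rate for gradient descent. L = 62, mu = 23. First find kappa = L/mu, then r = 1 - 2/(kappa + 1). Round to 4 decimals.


Step 1: Compute the condition number.
kappa = L/mu = 62/23 = 2.6957
Step 2: Compute the convergence rate.
r = 1 - 2/(kappa + 1) = 1 - 2*mu/(L + mu) = (L - mu)/(L + mu) = 39/85 = 0.4588


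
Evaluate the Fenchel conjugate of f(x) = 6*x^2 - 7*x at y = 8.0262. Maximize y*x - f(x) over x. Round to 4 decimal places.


f*(y) = sup_x {y*x - a*x^2 - b*x} = sup_x {(y-b)*x - a*x^2}
FOC: (y - b) - 2a*x = 0 => x* = (y - b)/(2a)
x* = (8.0262 + 7)/(2*6) = 1.2522
f*(8.0262) = (y-b)^2/(4a) = (8.0262 + 7)^2/(4*6)
= 225.7867/24 = 9.4078


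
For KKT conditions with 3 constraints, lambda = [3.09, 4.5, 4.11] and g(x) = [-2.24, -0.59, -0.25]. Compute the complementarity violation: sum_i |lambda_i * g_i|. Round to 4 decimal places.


KKT complementary slackness check:
lambda_1 * g_1 = 3.09 * -2.24 = -6.9216
lambda_2 * g_2 = 4.5 * -0.59 = -2.655
lambda_3 * g_3 = 4.11 * -0.25 = -1.0275
Total violation = 6.9216 + 2.655 + 1.0275 = 10.6041


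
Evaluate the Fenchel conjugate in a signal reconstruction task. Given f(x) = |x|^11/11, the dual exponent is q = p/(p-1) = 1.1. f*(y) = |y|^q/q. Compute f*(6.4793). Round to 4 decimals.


The conjugate exponent q satisfies 1/p + 1/q = 1.
p = 11, so q = 11/(11 - 1) = 1.1
|y|^q = 6.4793^1.1 = 7.8105
f*(6.4793) = 7.8105 / 1.1 = 7.1005


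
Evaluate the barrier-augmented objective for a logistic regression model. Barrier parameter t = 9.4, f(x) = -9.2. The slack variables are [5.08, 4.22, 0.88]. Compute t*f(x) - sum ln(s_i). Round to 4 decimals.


Step 1: Compute log-barrier.
ln values: [1.6253, 1.4398, -0.1278]
phi = -(1.6253 + 1.4398 - 0.1278) = -2.9373
Step 2: Compute augmented objective.
t*f(x) = 9.4*-9.2 = -86.48
Total = -86.48 - 2.9373 = -89.4173


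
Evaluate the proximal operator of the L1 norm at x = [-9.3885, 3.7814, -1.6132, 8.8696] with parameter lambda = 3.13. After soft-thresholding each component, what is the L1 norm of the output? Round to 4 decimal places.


Soft-thresholding with lambda = 3.13:
prox(-9.3885) = sign(-9.3885)*max(|-9.3885| - 3.13, 0) = -6.2585
prox(3.7814) = sign(3.7814)*max(|3.7814| - 3.13, 0) = 0.6514
prox(-1.6132) = sign(-1.6132)*max(|-1.6132| - 3.13, 0) = 0.0
prox(8.8696) = sign(8.8696)*max(|8.8696| - 3.13, 0) = 5.7396
prox(x) = [-6.2585, 0.6514, 0.0, 5.7396]
||prox(x)||_1 = 6.2585 + 0.6514 + 0.0 + 5.7396 = 12.6495


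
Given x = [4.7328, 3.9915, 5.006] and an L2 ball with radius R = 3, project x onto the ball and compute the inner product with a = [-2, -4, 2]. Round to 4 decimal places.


Step 1: Compute ||x|| (intermediates to 6 decimals).
||x|| = sqrt(4.7328^2 + 3.9915^2 + 5.006^2) = 7.961878
Step 2: Project.
Since ||x|| > R, scale = R/||x|| = 3/7.961878 = 0.376796, proj(x) = scale * x
proj(x) = [1.7833, 1.503981, 1.886241]
Step 3: Dot product.
a^T * proj(x) = -2*1.7833 - 4*1.503981 + 2*1.886241 = -5.81


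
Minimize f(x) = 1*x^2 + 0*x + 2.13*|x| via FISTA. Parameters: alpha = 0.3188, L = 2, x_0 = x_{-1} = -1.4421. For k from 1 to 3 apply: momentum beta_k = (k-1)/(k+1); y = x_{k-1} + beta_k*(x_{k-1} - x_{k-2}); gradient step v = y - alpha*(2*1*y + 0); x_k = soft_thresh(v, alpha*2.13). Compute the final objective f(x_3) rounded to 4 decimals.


FISTA on f(x) = 1*x^2 + 0*x + 2.13*|x|
L = 2, alpha = 0.3188
Iteration 1: beta = 0.0, y = -1.4421 + 0.0*(-1.4421 + 1.4421) = -1.4421
  grad(y) = -2.8842, v = y - alpha*grad = -0.5226
  prox(v) = soft_thresh(-0.5226, 0.679) = 0.0
Iteration 2: beta = 0.3333, y = 0.0 + 0.3333*(0.0 + 1.4421) = 0.4807
  grad(y) = 0.9614, v = y - alpha*grad = 0.1742
  prox(v) = soft_thresh(0.1742, 0.679) = 0.0
Iteration 3: beta = 0.5, y = 0.0 + 0.5*(0.0 - 0.0) = 0.0
  grad(y) = 0.0, v = y - alpha*grad = 0.0
  prox(v) = soft_thresh(0.0, 0.679) = 0.0
f(x_3) = 1*0.0^2 + 0*0.0 + 2.13*|0.0| = 0.0


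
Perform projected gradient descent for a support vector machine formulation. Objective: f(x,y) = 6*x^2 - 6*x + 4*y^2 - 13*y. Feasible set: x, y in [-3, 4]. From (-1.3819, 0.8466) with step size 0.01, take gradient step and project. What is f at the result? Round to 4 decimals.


Step 1: Compute gradient at (-1.3819, 0.8466).
grad_x = 2*6*-1.3819 - 6 = -22.5828
grad_y = 2*4*0.8466 - 13 = -6.2272
Step 2: Gradient step.
x_raw = -1.3819 - 0.01*-22.5828 = -1.1561
y_raw = 0.8466 - 0.01*-6.2272 = 0.9089
Step 3: Project onto [-3, 4].
x_proj = clip(-1.1561) = -1.1561
y_proj = clip(0.9089) = 0.9089
Step 4: Evaluate f.
f(-1.1561, 0.9089) = 6.4443


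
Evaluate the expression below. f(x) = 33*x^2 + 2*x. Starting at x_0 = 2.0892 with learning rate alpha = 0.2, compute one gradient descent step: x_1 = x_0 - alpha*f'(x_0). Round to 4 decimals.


We compute the gradient at x_0 and apply the update.
f'(x) = 66*x + 2
f'(2.0892) = 66*2.0892 + 2 = 139.8872
x_1 = 2.0892 - 0.2*139.8872 = -25.8882


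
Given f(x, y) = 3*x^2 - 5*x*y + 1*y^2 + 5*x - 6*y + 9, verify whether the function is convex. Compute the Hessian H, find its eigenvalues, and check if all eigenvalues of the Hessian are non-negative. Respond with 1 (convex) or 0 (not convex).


The Hessian of f(x,y) = 3*x^2 - 5*x*y + 1*y^2 + 5*x - 6*y + 9 is:
H = [[6, -5], [-5, 2]]
Trace = 6 + 2 = 8
Determinant = 6*2 - (-5)^2 = -13
Discriminant = (8)^2 - 4*-13 = 116.0
Eigenvalues: lambda_1 = -1.3852, lambda_2 = 9.3852
The function is not convex.

0


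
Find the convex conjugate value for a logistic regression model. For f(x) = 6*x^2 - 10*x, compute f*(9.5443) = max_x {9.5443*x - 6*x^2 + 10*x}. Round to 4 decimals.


f*(y) = sup_x {y*x - a*x^2 - b*x} = sup_x {(y-b)*x - a*x^2}
FOC: (y - b) - 2a*x = 0 => x* = (y - b)/(2a)
x* = (9.5443 + 10)/(2*6) = 1.6287
f*(9.5443) = (y-b)^2/(4a) = (9.5443 + 10)^2/(4*6)
= 381.9797/24 = 15.9158


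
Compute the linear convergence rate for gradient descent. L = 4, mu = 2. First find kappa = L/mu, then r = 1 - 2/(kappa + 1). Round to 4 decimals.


Step 1: Compute the condition number.
kappa = L/mu = 4/2 = 2.0
Step 2: Compute the convergence rate.
r = 1 - 2/(kappa + 1) = 1 - 2*mu/(L + mu) = (L - mu)/(L + mu) = 2/6 = 0.3333


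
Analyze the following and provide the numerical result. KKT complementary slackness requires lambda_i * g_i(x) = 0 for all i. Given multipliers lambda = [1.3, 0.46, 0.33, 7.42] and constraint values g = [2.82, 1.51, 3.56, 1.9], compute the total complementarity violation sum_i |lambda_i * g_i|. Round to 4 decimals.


KKT complementary slackness check:
lambda_1 * g_1 = 1.3 * 2.82 = 3.666
lambda_2 * g_2 = 0.46 * 1.51 = 0.6946
lambda_3 * g_3 = 0.33 * 3.56 = 1.1748
lambda_4 * g_4 = 7.42 * 1.9 = 14.098
Total violation = 3.666 + 0.6946 + 1.1748 + 14.098 = 19.6334


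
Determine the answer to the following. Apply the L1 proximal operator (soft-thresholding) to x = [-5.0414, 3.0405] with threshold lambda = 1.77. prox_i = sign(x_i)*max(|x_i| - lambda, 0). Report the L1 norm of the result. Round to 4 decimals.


Soft-thresholding with lambda = 1.77:
prox(-5.0414) = sign(-5.0414)*max(|-5.0414| - 1.77, 0) = -3.2714
prox(3.0405) = sign(3.0405)*max(|3.0405| - 1.77, 0) = 1.2705
prox(x) = [-3.2714, 1.2705]
||prox(x)||_1 = 3.2714 + 1.2705 = 4.5419


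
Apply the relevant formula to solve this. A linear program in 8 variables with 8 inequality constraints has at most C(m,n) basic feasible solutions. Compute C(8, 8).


Each vertex corresponds to some choice of n active constraints out of m, so the number of vertices is at most C(m, n) = m! / (n!(m-n)!).
m = 8, n = 8
Numerator: 8 * 7 * 6 * 5 * 4 * 3 * 2 * 1
Denominator: 8! = 40320
C(8, 8) = 1


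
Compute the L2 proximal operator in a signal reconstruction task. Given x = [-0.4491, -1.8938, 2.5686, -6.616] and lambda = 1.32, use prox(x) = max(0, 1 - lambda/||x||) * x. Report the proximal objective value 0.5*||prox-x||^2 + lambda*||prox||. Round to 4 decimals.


Step 1: Compute ||x||.
||x|| = 7.3592
Step 2: Compute scaling factor.
scale = max(0, 1 - 1.32/7.3592) = 0.8206
Step 3: prox(x) = [-0.3685, -1.5541, 2.1079, -5.4293]
||prox(x)|| = 6.0392
Step 4: Proximal objective.
0.5*||prox-x||^2 = 0.8712
lambda*||prox|| = 7.9717
Total = 8.8429


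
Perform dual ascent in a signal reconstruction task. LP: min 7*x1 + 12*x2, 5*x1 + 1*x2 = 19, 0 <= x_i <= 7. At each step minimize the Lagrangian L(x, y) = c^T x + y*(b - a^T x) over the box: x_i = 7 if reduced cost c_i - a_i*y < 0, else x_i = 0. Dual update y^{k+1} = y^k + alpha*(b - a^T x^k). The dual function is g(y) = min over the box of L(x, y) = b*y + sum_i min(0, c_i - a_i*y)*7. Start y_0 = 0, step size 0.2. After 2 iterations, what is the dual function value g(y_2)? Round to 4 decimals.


Dual ascent for LP: min 7*x1 + 12*x2, 5*x1 + 1*x2 = 19, 0 <= x_i <= 7
Step 1: y^k = 0.0, reduced costs: (7.0, 12.0)
  x^k = (0.0, 0.0), subgradient = b - a^T x = 19.0
  y^{k+1} = 0.0 + 0.2*19.0 = 3.8
Step 2: y^k = 3.8, reduced costs: (-12.0, 8.2)
  x^k = (7.0, 0.0), subgradient = b - a^T x = -16.0
  y^{k+1} = 3.8 + 0.2*-16.0 = 0.6
Dual objective at y_2 = 0.6: reduced costs (4.0, 11.4), box minimizer x = (0.0, 0.0)
g(y_2) = b*y + (c1 - a1*y)*x1 + (c2 - a2*y)*x2 = 19*0.6 + 4.0*0.0 + 11.4*0.0 = 11.4 + 0.0 + 0.0 = 11.4


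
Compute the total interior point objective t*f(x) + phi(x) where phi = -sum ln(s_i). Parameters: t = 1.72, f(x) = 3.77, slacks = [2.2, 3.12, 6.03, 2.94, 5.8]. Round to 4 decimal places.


Step 1: Compute log-barrier.
ln values: [0.7885, 1.1378, 1.7967, 1.0784, 1.7579]
phi = -(0.7885 + 1.1378 + 1.7967 + 1.0784 + 1.7579) = -6.5593
Step 2: Compute augmented objective.
t*f(x) = 1.72*3.77 = 6.4844
Total = 6.4844 - 6.5593 = -0.0749


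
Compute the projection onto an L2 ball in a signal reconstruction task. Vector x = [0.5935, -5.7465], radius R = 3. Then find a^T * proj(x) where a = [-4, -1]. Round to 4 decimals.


Step 1: Compute ||x|| (intermediates to 6 decimals).
||x|| = sqrt(0.5935^2 + (-5.7465)^2) = 5.777067
Step 2: Project.
Since ||x|| > R, scale = R/||x|| = 3/5.777067 = 0.519295, proj(x) = scale * x
proj(x) = [0.308202, -2.984129]
Step 3: Dot product.
a^T * proj(x) = -4*0.308202 - 1*(-2.984129) = 1.7513


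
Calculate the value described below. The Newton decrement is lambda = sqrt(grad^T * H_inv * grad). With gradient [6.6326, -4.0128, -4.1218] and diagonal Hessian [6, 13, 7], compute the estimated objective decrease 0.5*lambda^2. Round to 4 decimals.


Step 1: H is diagonal, so H^(-1) * g = [1.1054, -0.3087, -0.5888].
Step 2: g^T H^(-1) g = sum_i g_i^2 / H_ii
  = (6.6326)^2/6 + (-4.0128)^2/13 + (-4.1218)^2/7
  = 7.3319 + 1.2387 + 2.427 = 10.9976
Step 3: Objective decrease = 0.5 * g^T H^(-1) g = 5.4988


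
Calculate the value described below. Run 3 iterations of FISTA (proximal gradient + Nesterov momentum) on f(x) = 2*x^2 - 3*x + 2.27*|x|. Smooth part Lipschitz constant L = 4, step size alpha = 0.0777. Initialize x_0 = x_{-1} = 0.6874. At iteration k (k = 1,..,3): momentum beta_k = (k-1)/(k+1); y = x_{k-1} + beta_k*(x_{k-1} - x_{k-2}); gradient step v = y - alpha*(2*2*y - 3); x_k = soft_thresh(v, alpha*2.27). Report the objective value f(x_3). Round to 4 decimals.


FISTA on f(x) = 2*x^2 - 3*x + 2.27*|x|
L = 4, alpha = 0.0777
Iteration 1: beta = 0.0, y = 0.6874 + 0.0*(0.6874 - 0.6874) = 0.6874
  grad(y) = -0.2504, v = y - alpha*grad = 0.7069
  prox(v) = soft_thresh(0.7069, 0.1764) = 0.5305
Iteration 2: beta = 0.3333, y = 0.5305 + 0.3333*(0.5305 - 0.6874) = 0.4782
  grad(y) = -1.0873, v = y - alpha*grad = 0.5627
  prox(v) = soft_thresh(0.5627, 0.1764) = 0.3863
Iteration 3: beta = 0.5, y = 0.3863 + 0.5*(0.3863 - 0.5305) = 0.3142
  grad(y) = -1.7433, v = y - alpha*grad = 0.4496
  prox(v) = soft_thresh(0.4496, 0.1764) = 0.2733
f(x_3) = 2*0.2733^2 - 3*0.2733 + 2.27*|0.2733| = -0.0501


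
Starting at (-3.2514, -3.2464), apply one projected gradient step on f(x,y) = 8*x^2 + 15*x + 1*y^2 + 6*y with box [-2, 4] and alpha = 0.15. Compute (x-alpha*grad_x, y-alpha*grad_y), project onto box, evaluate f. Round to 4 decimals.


Step 1: Compute gradient at (-3.2514, -3.2464).
grad_x = 2*8*-3.2514 + 15 = -37.0224
grad_y = 2*1*-3.2464 + 6 = -0.4928
Step 2: Gradient step.
x_raw = -3.2514 - 0.15*-37.0224 = 2.302
y_raw = -3.2464 - 0.15*-0.4928 = -3.1725
Step 3: Project onto [-2, 4].
x_proj = clip(2.302) = 2.302
y_proj = clip(-3.1725) = -2.0
Step 4: Evaluate f.
f(2.302, -2.0) = 68.9216


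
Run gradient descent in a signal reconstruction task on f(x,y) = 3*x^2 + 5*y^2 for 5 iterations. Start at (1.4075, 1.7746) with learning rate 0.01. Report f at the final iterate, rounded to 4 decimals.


Gradient descent on f(x,y) = 3*x^2 + 5*y^2.
Starting point: (1.4075, 1.7746), alpha = 0.01
Step 1: grad_x = 2*3*1.4075 = 8.445, grad_y = 2*5*1.7746 = 17.746
  x_1 = 1.4075 - 0.01*8.445 = 1.3231
  y_1 = 1.7746 - 0.01*17.746 = 1.5971
Step 2: grad_x = 2*3*1.3231 = 7.9383, grad_y = 2*5*1.5971 = 15.9714
  x_2 = 1.3231 - 0.01*7.9383 = 1.2437
  y_2 = 1.5971 - 0.01*15.9714 = 1.4374
Step 3: grad_x = 2*3*1.2437 = 7.462, grad_y = 2*5*1.4374 = 14.3743
  x_3 = 1.2437 - 0.01*7.462 = 1.169
  y_3 = 1.4374 - 0.01*14.3743 = 1.2937
Step 4: grad_x = 2*3*1.169 = 7.0143, grad_y = 2*5*1.2937 = 12.9368
  x_4 = 1.169 - 0.01*7.0143 = 1.0989
  y_4 = 1.2937 - 0.01*12.9368 = 1.1643
Step 5: grad_x = 2*3*1.0989 = 6.5934, grad_y = 2*5*1.1643 = 11.6432
  x_5 = 1.0989 - 0.01*6.5934 = 1.033
  y_5 = 1.1643 - 0.01*11.6432 = 1.0479
f(1.033, 1.0479) = 3*1.033^2 + 5*1.0479^2 = 8.6914


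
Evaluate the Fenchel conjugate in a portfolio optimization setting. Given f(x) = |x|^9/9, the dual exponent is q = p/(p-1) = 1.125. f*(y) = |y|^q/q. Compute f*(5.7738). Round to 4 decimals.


The conjugate exponent q satisfies 1/p + 1/q = 1.
p = 9, so q = 9/(9 - 1) = 1.125
|y|^q = 5.7738^1.125 = 7.1886
f*(5.7738) = 7.1886 / 1.125 = 6.3899


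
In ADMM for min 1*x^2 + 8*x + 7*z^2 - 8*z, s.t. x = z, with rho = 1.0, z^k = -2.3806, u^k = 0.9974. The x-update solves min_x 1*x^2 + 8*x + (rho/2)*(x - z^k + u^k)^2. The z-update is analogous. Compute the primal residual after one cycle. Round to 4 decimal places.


ADMM iteration with rho = 1.0, z^k = -2.3806, u^k = 0.9974
Step 1: x-update.
Minimize 1*x^2 + 8*x + (1.0/2)*(x + 2.3806 + 0.9974)^2
FOC: (2*1 + 1.0)*x = -8 + 1.0*(-2.3806 - 0.9974)
x^{k+1} = -3.7927
Step 2: z-update.
Minimize 7*z^2 - 8*z + (1.0/2)*(-3.7927 - z + 0.9974)^2
FOC: (2*7 + 1.0)*z = 8 + 1.0*(-3.7927 + 0.9974)
z^{k+1} = 0.347
Step 3: u-update.
u^{k+1} = 0.9974 - 3.7927 - 0.347 = -3.1422
Step 4: Primal residual = |-3.7927 - 0.347| = 4.1396
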